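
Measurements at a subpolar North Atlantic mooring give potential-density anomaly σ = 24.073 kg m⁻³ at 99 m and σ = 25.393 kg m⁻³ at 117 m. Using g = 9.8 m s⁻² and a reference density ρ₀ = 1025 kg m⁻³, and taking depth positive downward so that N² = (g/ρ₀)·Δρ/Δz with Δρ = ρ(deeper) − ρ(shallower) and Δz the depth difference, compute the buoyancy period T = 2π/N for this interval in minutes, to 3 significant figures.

3.95 min

Δρ = 1025.393 − 1024.073 = 1.320 kg m⁻³ over Δz = 117 − 99 = 18 m.
N² = (9.8/1025) × (1.320/18) = 7.0114 × 10⁻⁴ s⁻².
N = √(7.0114 × 10⁻⁴) = 0.026479 rad s⁻¹, so T = 2π/N = 237.29 s = 3.9548 min ≈ 3.95 min.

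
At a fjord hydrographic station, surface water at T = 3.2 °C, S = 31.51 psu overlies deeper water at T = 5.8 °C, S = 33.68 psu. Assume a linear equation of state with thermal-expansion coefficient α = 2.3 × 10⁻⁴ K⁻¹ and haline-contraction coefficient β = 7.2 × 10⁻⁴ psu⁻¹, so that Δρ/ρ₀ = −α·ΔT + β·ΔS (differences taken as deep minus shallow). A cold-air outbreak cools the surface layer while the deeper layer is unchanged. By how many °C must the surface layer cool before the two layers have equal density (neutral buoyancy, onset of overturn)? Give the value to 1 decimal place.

Neutral buoyancy requires Δρ = 0, i.e. −α(T_deep − T_surf′) + β(S_deep − S_surf) = 0.
T_surf′ = T_deep − (β/α)·ΔS = 5.8 − (7.2 × 10⁻⁴/2.3 × 10⁻⁴)·(+2.17) = -0.993 °C.
Cooling required: 3.2 − (-0.993) = 4.193 °C.

4.2 °C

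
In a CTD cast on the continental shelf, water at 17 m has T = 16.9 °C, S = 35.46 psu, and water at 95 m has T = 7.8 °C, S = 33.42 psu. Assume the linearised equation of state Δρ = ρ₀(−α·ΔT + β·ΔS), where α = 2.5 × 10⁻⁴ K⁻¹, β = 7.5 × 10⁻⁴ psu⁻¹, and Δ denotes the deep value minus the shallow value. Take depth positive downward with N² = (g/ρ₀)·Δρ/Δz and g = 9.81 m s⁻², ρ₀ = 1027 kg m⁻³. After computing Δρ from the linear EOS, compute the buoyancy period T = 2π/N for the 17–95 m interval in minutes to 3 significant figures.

ΔT = -9.1 K, ΔS = -2.04 psu (deep − shallow).
Δρ/ρ₀ = −αΔT + βΔS = 2.275 × 10⁻³ − 1.53 × 10⁻³ = 7.45 × 10⁻⁴, so Δρ ≈ 0.7651 kg m⁻³.
N² = (g/ρ₀)·Δρ/Δz = g·(Δρ/ρ₀)/Δz = 9.81 × 7.45 × 10⁻⁴ / 78 = 9.3698 × 10⁻⁵ s⁻².
N = √(9.3698 × 10⁻⁵) = 9.6798 × 10⁻³ rad s⁻¹ → T = 2π/N = 649.10 s = 10.818 min ≈ 10.8 min.

10.8 min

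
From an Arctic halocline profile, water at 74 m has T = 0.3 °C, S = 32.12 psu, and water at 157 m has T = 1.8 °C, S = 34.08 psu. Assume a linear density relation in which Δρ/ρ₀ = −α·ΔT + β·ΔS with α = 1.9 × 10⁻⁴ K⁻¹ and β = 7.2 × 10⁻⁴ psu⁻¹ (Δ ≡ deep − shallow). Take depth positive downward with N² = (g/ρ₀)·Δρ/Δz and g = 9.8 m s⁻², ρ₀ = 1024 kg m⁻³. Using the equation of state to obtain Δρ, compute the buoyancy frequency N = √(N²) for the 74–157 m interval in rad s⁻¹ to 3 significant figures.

ΔT = +1.5 K, ΔS = +1.96 psu (deep − shallow).
Δρ/ρ₀ = −αΔT + βΔS = -2.85 × 10⁻⁴ + 1.4112 × 10⁻³ = 1.1262 × 10⁻³, so Δρ ≈ 1.153 kg m⁻³.
N² = (g/ρ₀)·Δρ/Δz = g·(Δρ/ρ₀)/Δz = 9.8 × 1.1262 × 10⁻³ / 83 = 1.3297 × 10⁻⁴ s⁻².
N = √(1.3297 × 10⁻⁴) = 0.011531 rad s⁻¹ ≈ 0.0115 rad s⁻¹.

0.0115 rad s⁻¹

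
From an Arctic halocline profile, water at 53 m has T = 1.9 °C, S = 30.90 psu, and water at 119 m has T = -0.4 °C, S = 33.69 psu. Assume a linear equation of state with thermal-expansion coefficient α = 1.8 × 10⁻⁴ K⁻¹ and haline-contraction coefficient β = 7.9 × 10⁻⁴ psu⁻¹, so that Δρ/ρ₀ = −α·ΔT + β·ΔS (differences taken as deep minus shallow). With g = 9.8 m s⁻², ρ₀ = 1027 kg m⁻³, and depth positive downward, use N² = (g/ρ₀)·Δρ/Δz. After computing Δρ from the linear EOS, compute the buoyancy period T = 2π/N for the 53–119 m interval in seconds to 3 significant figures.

319 s

ΔT = -2.3 K, ΔS = +2.79 psu (deep − shallow).
Δρ/ρ₀ = −αΔT + βΔS = 4.14 × 10⁻⁴ + 2.2041 × 10⁻³ = 2.6181 × 10⁻³, so Δρ ≈ 2.689 kg m⁻³.
N² = (g/ρ₀)·Δρ/Δz = g·(Δρ/ρ₀)/Δz = 9.8 × 2.6181 × 10⁻³ / 66 = 3.8875 × 10⁻⁴ s⁻².
N = √(3.8875 × 10⁻⁴) = 0.019717 rad s⁻¹ → T = 2π/N = 318.67 s ≈ 319 s.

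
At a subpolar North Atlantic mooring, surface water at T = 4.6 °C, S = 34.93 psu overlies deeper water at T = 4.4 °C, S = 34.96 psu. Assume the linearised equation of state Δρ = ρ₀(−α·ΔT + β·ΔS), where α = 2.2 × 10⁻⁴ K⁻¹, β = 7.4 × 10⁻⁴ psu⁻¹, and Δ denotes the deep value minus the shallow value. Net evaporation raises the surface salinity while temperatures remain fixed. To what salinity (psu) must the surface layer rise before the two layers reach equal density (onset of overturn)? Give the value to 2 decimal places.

Neutral buoyancy requires −α(T_deep − T_surf) + β(S_deep − S_surf′) = 0.
S_surf′ = S_deep − (α/β)·ΔT = 34.96 − (2.2 × 10⁻⁴/7.4 × 10⁻⁴)·(-0.2) = 35.0195 psu.
Increase required: 35.0195 − 34.93 = 0.0895 psu.

35.02 psu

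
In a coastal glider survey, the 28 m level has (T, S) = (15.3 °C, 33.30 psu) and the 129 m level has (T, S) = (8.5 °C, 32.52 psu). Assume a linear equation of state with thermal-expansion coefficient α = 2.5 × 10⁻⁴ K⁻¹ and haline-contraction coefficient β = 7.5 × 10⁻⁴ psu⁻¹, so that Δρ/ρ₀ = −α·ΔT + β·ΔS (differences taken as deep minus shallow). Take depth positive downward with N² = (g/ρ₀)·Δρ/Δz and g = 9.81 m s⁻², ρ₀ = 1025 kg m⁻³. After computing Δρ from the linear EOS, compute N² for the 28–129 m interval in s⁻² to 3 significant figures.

ΔT = -6.8 K, ΔS = -0.78 psu (deep − shallow).
Δρ/ρ₀ = −αΔT + βΔS = 1.70 × 10⁻³ − 5.85 × 10⁻⁴ = 1.115 × 10⁻³, so Δρ ≈ 1.143 kg m⁻³.
N² = (g/ρ₀)·Δρ/Δz = g·(Δρ/ρ₀)/Δz = 9.81 × 1.115 × 10⁻³ / 101 = 1.0830 × 10⁻⁴ s⁻² ≈ 1.08 × 10⁻⁴ s⁻².

1.08 × 10⁻⁴ s⁻²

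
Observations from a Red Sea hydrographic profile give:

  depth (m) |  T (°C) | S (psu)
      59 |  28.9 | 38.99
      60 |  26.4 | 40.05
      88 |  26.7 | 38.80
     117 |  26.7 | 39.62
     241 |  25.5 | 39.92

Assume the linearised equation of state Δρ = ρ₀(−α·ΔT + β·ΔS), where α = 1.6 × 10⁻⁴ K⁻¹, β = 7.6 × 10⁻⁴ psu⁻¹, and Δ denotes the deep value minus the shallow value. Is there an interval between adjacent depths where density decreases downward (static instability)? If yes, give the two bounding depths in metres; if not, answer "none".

Evaluate Δρ/ρ₀ = −αΔT + βΔS across each adjacent pair:
  59–60 m: −αΔT+βΔS = −(1.6 × 10⁻⁴)(-2.5)+(7.6 × 10⁻⁴)(+1.06) = 1.2 × 10⁻³ → stable
  60–88 m: −αΔT+βΔS = −(1.6 × 10⁻⁴)(+0.3)+(7.6 × 10⁻⁴)(-1.25) = -1.0 × 10⁻³ → UNSTABLE
  88–117 m: −αΔT+βΔS = −(1.6 × 10⁻⁴)(+0.0)+(7.6 × 10⁻⁴)(+0.82) = 6.2 × 10⁻⁴ → stable
  117–241 m: −αΔT+βΔS = −(1.6 × 10⁻⁴)(-1.2)+(7.6 × 10⁻⁴)(+0.30) = 4.2 × 10⁻⁴ → stable
The 60–88 m interval has Δρ < 0: lighter water underlies denser water.

60–88 m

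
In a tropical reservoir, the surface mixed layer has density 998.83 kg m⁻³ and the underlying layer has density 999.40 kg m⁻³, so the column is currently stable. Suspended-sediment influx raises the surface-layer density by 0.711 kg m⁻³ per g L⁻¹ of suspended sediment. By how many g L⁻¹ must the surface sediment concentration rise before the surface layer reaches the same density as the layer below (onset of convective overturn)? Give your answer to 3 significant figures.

Density deficit of the surface layer: 999.40 − 998.83 = 0.57 kg m⁻³.
Required change = 0.57 / 0.711 = 0.802 g L⁻¹.

0.802 g L⁻¹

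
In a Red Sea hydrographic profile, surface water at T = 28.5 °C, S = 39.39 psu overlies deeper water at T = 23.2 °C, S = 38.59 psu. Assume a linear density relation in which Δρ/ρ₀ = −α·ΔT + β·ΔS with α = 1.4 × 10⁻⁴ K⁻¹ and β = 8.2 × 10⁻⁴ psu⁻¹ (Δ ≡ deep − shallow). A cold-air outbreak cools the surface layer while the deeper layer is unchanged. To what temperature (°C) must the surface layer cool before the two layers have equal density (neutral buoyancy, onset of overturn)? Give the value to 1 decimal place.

27.9 °C

Neutral buoyancy requires Δρ = 0, i.e. −α(T_deep − T_surf′) + β(S_deep − S_surf) = 0.
T_surf′ = T_deep − (β/α)·ΔS = 23.2 − (8.2 × 10⁻⁴/1.4 × 10⁻⁴)·(-0.80) = 27.886 °C.
Cooling required: 28.5 − (27.886) = 0.614 °C.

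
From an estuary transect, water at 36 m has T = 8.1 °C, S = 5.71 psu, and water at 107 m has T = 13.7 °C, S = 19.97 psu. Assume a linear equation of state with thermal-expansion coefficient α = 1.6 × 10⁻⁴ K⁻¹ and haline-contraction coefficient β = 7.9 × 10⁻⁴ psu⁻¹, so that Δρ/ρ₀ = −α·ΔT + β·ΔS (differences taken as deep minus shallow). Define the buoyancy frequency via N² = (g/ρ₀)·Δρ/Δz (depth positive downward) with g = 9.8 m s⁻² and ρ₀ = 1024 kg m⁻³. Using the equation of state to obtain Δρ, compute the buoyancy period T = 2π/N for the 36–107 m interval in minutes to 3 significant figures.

ΔT = +5.6 K, ΔS = +14.26 psu (deep − shallow).
Δρ/ρ₀ = −αΔT + βΔS = -8.96 × 10⁻⁴ + 0.0112654 = 0.0103694, so Δρ ≈ 10.62 kg m⁻³.
N² = (g/ρ₀)·Δρ/Δz = g·(Δρ/ρ₀)/Δz = 9.8 × 0.0103694 / 71 = 1.4313 × 10⁻³ s⁻².
N = √(1.4313 × 10⁻³) = 0.037833 rad s⁻¹ → T = 2π/N = 166.08 s = 2.7680 min ≈ 2.77 min.

2.77 min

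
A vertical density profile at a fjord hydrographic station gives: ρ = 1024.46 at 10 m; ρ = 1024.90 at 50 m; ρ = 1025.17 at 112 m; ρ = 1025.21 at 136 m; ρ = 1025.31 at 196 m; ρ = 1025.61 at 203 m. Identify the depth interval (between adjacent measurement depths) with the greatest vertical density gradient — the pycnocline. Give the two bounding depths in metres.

Compute the density gradient over each adjacent pair:
  10–50 m: Δρ/Δz = 0.44/40 = 0.011 kg m⁻⁴
  50–112 m: Δρ/Δz = 0.27/62 = 4.4 × 10⁻³ kg m⁻⁴
  112–136 m: Δρ/Δz = 0.04/24 = 1.7 × 10⁻³ kg m⁻⁴
  136–196 m: Δρ/Δz = 0.10/60 = 1.7 × 10⁻³ kg m⁻⁴
  196–203 m: Δρ/Δz = 0.30/7 = 0.043 kg m⁻⁴
The largest gradient is in the 196–203 m interval — the pycnocline.

196–203 m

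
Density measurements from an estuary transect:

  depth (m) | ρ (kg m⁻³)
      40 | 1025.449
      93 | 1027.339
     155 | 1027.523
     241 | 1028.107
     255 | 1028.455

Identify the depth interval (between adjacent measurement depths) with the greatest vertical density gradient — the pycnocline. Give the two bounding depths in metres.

40–93 m

Compute the density gradient over each adjacent pair:
  40–93 m: Δρ/Δz = 1.890/53 = 0.036 kg m⁻⁴
  93–155 m: Δρ/Δz = 0.184/62 = 3.0 × 10⁻³ kg m⁻⁴
  155–241 m: Δρ/Δz = 0.584/86 = 6.8 × 10⁻³ kg m⁻⁴
  241–255 m: Δρ/Δz = 0.348/14 = 0.025 kg m⁻⁴
The largest gradient is in the 40–93 m interval — the pycnocline.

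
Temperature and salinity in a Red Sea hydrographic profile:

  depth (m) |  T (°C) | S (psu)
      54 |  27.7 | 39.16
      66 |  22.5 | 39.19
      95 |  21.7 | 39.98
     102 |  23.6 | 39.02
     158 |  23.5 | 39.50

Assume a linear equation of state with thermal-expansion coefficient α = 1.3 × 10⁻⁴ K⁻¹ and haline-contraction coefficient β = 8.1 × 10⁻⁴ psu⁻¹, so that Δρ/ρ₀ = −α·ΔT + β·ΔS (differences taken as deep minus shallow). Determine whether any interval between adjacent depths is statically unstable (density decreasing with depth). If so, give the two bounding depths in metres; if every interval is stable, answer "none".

95–102 m

Evaluate Δρ/ρ₀ = −αΔT + βΔS across each adjacent pair:
  54–66 m: −αΔT+βΔS = −(1.3 × 10⁻⁴)(-5.2)+(8.1 × 10⁻⁴)(+0.03) = 7.0 × 10⁻⁴ → stable
  66–95 m: −αΔT+βΔS = −(1.3 × 10⁻⁴)(-0.8)+(8.1 × 10⁻⁴)(+0.79) = 7.4 × 10⁻⁴ → stable
  95–102 m: −αΔT+βΔS = −(1.3 × 10⁻⁴)(+1.9)+(8.1 × 10⁻⁴)(-0.96) = -1.0 × 10⁻³ → UNSTABLE
  102–158 m: −αΔT+βΔS = −(1.3 × 10⁻⁴)(-0.1)+(8.1 × 10⁻⁴)(+0.48) = 4.0 × 10⁻⁴ → stable
The 95–102 m interval has Δρ < 0: lighter water underlies denser water.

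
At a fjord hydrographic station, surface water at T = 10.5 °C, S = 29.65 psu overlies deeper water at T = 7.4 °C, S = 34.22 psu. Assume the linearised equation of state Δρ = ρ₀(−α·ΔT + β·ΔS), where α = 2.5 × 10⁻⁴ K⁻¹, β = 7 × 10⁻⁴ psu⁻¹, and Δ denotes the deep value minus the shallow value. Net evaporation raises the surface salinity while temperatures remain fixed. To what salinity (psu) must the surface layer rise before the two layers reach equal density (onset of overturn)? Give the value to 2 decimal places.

35.33 psu

Neutral buoyancy requires −α(T_deep − T_surf) + β(S_deep − S_surf′) = 0.
S_surf′ = S_deep − (α/β)·ΔT = 34.22 − (2.5 × 10⁻⁴/7 × 10⁻⁴)·(-3.1) = 35.3271 psu.
Increase required: 35.3271 − 29.65 = 5.6771 psu.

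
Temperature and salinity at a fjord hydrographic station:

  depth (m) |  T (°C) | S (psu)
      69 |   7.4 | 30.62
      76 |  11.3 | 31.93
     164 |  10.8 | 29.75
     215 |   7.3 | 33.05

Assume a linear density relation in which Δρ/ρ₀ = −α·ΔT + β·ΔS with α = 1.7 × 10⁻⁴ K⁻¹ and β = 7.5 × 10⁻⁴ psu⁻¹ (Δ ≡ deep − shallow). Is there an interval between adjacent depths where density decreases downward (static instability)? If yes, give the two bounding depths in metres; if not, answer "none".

Evaluate Δρ/ρ₀ = −αΔT + βΔS across each adjacent pair:
  69–76 m: −αΔT+βΔS = −(1.7 × 10⁻⁴)(+3.9)+(7.5 × 10⁻⁴)(+1.31) = 3.2 × 10⁻⁴ → stable
  76–164 m: −αΔT+βΔS = −(1.7 × 10⁻⁴)(-0.5)+(7.5 × 10⁻⁴)(-2.18) = -1.6 × 10⁻³ → UNSTABLE
  164–215 m: −αΔT+βΔS = −(1.7 × 10⁻⁴)(-3.5)+(7.5 × 10⁻⁴)(+3.30) = 3.1 × 10⁻³ → stable
The 76–164 m interval has Δρ < 0: lighter water underlies denser water.

76–164 m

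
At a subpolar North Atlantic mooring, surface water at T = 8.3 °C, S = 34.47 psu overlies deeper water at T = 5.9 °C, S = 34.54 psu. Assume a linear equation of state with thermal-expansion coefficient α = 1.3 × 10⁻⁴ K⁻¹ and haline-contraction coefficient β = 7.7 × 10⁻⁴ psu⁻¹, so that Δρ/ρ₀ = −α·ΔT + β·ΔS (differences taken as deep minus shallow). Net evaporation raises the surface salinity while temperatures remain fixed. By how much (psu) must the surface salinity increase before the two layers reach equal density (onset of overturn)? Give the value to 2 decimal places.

Neutral buoyancy requires −α(T_deep − T_surf) + β(S_deep − S_surf′) = 0.
S_surf′ = S_deep − (α/β)·ΔT = 34.54 − (1.3 × 10⁻⁴/7.7 × 10⁻⁴)·(-2.4) = 34.9452 psu.
Increase required: 34.9452 − 34.47 = 0.4752 psu.

0.48 psu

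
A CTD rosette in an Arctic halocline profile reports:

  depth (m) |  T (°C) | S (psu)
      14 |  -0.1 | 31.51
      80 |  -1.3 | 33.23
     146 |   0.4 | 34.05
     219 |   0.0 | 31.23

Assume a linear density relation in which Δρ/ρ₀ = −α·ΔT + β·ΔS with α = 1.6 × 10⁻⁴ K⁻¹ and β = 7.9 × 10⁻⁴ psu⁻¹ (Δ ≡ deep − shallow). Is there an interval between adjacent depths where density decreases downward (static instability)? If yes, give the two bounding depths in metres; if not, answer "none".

Evaluate Δρ/ρ₀ = −αΔT + βΔS across each adjacent pair:
  14–80 m: −αΔT+βΔS = −(1.6 × 10⁻⁴)(-1.2)+(7.9 × 10⁻⁴)(+1.72) = 1.6 × 10⁻³ → stable
  80–146 m: −αΔT+βΔS = −(1.6 × 10⁻⁴)(+1.7)+(7.9 × 10⁻⁴)(+0.82) = 3.8 × 10⁻⁴ → stable
  146–219 m: −αΔT+βΔS = −(1.6 × 10⁻⁴)(-0.4)+(7.9 × 10⁻⁴)(-2.82) = -2.2 × 10⁻³ → UNSTABLE
The 146–219 m interval has Δρ < 0: lighter water underlies denser water.

146–219 m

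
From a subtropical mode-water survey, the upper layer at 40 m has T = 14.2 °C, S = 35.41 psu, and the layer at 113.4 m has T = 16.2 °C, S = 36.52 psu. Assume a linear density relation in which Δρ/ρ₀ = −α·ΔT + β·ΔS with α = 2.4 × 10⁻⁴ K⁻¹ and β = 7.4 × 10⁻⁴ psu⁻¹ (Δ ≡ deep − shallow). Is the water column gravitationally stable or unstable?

stable

ΔT = 16.2 − 14.2 = +2.0 K and ΔS = 36.52 − 35.41 = +1.11 psu (deep − shallow).
−αΔT = -4.80 × 10⁻⁴; βΔS = 8.214 × 10⁻⁴; sum Δρ/ρ₀ = 3.414 × 10⁻⁴.
Δρ/ρ₀ > 0, so Δρ > 0: deeper water is denser → statically stable.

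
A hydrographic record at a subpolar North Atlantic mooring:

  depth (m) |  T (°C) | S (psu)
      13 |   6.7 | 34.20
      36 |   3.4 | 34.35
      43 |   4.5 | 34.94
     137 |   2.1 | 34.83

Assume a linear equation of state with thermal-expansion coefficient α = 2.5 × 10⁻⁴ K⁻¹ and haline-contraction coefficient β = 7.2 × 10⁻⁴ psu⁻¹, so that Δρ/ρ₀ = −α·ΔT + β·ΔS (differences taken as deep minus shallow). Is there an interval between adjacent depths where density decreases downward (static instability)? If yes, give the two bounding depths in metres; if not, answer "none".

none

Evaluate Δρ/ρ₀ = −αΔT + βΔS across each adjacent pair:
  13–36 m: −αΔT+βΔS = −(2.5 × 10⁻⁴)(-3.3)+(7.2 × 10⁻⁴)(+0.15) = 9.3 × 10⁻⁴ → stable
  36–43 m: −αΔT+βΔS = −(2.5 × 10⁻⁴)(+1.1)+(7.2 × 10⁻⁴)(+0.59) = 1.5 × 10⁻⁴ → stable
  43–137 m: −αΔT+βΔS = −(2.5 × 10⁻⁴)(-2.4)+(7.2 × 10⁻⁴)(-0.11) = 5.2 × 10⁻⁴ → stable
Every interval has Δρ > 0: the column is stably stratified throughout.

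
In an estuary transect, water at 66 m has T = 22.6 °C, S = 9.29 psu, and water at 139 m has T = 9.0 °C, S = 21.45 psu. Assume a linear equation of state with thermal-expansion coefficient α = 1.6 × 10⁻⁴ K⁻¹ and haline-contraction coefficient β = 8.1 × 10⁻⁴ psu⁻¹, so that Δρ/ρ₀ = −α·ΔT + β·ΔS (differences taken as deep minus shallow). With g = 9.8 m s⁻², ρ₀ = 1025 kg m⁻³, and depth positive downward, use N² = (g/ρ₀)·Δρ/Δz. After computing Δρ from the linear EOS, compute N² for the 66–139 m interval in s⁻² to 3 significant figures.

ΔT = -13.6 K, ΔS = +12.16 psu (deep − shallow).
Δρ/ρ₀ = −αΔT + βΔS = 2.176 × 10⁻³ + 9.8496 × 10⁻³ = 0.0120256, so Δρ ≈ 12.33 kg m⁻³.
N² = (g/ρ₀)·Δρ/Δz = g·(Δρ/ρ₀)/Δz = 9.8 × 0.0120256 / 73 = 1.6144 × 10⁻³ s⁻² ≈ 1.61 × 10⁻³ s⁻².

1.61 × 10⁻³ s⁻²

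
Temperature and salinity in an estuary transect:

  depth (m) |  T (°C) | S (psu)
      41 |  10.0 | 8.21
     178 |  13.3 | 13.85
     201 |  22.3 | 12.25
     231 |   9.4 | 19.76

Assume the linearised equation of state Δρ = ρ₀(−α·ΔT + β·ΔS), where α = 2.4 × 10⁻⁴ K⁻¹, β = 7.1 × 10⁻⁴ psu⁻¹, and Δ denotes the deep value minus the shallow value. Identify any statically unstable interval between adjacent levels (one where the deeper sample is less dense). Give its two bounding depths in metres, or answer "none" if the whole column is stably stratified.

178–201 m

Evaluate Δρ/ρ₀ = −αΔT + βΔS across each adjacent pair:
  41–178 m: −αΔT+βΔS = −(2.4 × 10⁻⁴)(+3.3)+(7.1 × 10⁻⁴)(+5.64) = 3.2 × 10⁻³ → stable
  178–201 m: −αΔT+βΔS = −(2.4 × 10⁻⁴)(+9.0)+(7.1 × 10⁻⁴)(-1.60) = -3.3 × 10⁻³ → UNSTABLE
  201–231 m: −αΔT+βΔS = −(2.4 × 10⁻⁴)(-12.9)+(7.1 × 10⁻⁴)(+7.51) = 8.4 × 10⁻³ → stable
The 178–201 m interval has Δρ < 0: lighter water underlies denser water.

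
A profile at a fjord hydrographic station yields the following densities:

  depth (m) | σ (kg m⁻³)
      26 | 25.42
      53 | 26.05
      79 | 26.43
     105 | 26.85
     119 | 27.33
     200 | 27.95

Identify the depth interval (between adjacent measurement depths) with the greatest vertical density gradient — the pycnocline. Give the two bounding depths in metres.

Compute the density gradient over each adjacent pair:
  26–53 m: Δρ/Δz = 0.63/27 = 0.023 kg m⁻⁴
  53–79 m: Δρ/Δz = 0.38/26 = 0.015 kg m⁻⁴
  79–105 m: Δρ/Δz = 0.42/26 = 0.016 kg m⁻⁴
  105–119 m: Δρ/Δz = 0.48/14 = 0.034 kg m⁻⁴
  119–200 m: Δρ/Δz = 0.62/81 = 7.7 × 10⁻³ kg m⁻⁴
The largest gradient is in the 105–119 m interval — the pycnocline.

105–119 m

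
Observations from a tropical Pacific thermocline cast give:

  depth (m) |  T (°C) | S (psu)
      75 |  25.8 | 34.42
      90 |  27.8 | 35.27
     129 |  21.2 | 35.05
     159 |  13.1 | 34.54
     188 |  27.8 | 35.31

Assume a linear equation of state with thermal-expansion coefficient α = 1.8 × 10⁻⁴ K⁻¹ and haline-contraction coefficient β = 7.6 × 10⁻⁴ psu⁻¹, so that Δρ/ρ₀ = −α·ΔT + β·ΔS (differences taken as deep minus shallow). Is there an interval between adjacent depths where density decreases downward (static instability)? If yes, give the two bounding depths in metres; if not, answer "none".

159–188 m

Evaluate Δρ/ρ₀ = −αΔT + βΔS across each adjacent pair:
  75–90 m: −αΔT+βΔS = −(1.8 × 10⁻⁴)(+2.0)+(7.6 × 10⁻⁴)(+0.85) = 2.9 × 10⁻⁴ → stable
  90–129 m: −αΔT+βΔS = −(1.8 × 10⁻⁴)(-6.6)+(7.6 × 10⁻⁴)(-0.22) = 1.0 × 10⁻³ → stable
  129–159 m: −αΔT+βΔS = −(1.8 × 10⁻⁴)(-8.1)+(7.6 × 10⁻⁴)(-0.51) = 1.1 × 10⁻³ → stable
  159–188 m: −αΔT+βΔS = −(1.8 × 10⁻⁴)(+14.7)+(7.6 × 10⁻⁴)(+0.77) = -2.1 × 10⁻³ → UNSTABLE
The 159–188 m interval has Δρ < 0: lighter water underlies denser water.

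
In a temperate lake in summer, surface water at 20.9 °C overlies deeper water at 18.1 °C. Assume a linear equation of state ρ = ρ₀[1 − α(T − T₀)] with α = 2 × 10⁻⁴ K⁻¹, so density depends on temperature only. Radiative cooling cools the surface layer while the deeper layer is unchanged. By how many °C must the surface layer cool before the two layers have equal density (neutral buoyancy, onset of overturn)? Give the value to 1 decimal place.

With temperature the only control, equal density requires T_surf′ = T_deep.
T_surf′ = 18.1 °C.
Cooling required: 20.9 − 18.1 = 2.8 °C.

2.8 °C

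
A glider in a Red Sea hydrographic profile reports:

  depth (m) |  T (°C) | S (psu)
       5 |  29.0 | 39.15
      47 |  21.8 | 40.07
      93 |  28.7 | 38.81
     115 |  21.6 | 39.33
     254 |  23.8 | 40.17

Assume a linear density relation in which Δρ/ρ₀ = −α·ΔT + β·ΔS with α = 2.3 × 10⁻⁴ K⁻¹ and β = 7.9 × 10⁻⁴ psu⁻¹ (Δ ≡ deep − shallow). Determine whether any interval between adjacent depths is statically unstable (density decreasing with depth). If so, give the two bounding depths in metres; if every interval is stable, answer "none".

Evaluate Δρ/ρ₀ = −αΔT + βΔS across each adjacent pair:
  5–47 m: −αΔT+βΔS = −(2.3 × 10⁻⁴)(-7.2)+(7.9 × 10⁻⁴)(+0.92) = 2.4 × 10⁻³ → stable
  47–93 m: −αΔT+βΔS = −(2.3 × 10⁻⁴)(+6.9)+(7.9 × 10⁻⁴)(-1.26) = -2.6 × 10⁻³ → UNSTABLE
  93–115 m: −αΔT+βΔS = −(2.3 × 10⁻⁴)(-7.1)+(7.9 × 10⁻⁴)(+0.52) = 2.0 × 10⁻³ → stable
  115–254 m: −αΔT+βΔS = −(2.3 × 10⁻⁴)(+2.2)+(7.9 × 10⁻⁴)(+0.84) = 1.6 × 10⁻⁴ → stable
The 47–93 m interval has Δρ < 0: lighter water underlies denser water.

47–93 m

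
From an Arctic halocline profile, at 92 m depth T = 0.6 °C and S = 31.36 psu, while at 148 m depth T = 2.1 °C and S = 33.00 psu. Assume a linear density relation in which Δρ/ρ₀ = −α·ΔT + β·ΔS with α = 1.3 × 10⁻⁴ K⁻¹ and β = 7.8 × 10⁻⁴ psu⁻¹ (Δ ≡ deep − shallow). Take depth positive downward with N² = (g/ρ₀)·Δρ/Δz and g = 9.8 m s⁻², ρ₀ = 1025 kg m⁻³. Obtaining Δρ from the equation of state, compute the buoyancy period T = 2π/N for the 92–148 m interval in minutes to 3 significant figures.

ΔT = +1.5 K, ΔS = +1.64 psu (deep − shallow).
Δρ/ρ₀ = −αΔT + βΔS = -1.95 × 10⁻⁴ + 1.2792 × 10⁻³ = 1.0842 × 10⁻³, so Δρ ≈ 1.111 kg m⁻³.
N² = (g/ρ₀)·Δρ/Δz = g·(Δρ/ρ₀)/Δz = 9.8 × 1.0842 × 10⁻³ / 56 = 1.8974 × 10⁻⁴ s⁻².
N = √(1.8974 × 10⁻⁴) = 0.013775 rad s⁻¹ → T = 2π/N = 456.13 s = 7.6022 min ≈ 7.60 min.

7.60 min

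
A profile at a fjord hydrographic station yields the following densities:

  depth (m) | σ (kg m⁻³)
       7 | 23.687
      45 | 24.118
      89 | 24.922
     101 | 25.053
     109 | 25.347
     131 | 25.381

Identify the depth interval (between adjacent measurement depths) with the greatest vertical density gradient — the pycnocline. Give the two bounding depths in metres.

Compute the density gradient over each adjacent pair:
  7–45 m: Δρ/Δz = 0.431/38 = 0.011 kg m⁻⁴
  45–89 m: Δρ/Δz = 0.804/44 = 0.018 kg m⁻⁴
  89–101 m: Δρ/Δz = 0.131/12 = 0.011 kg m⁻⁴
  101–109 m: Δρ/Δz = 0.294/8 = 0.037 kg m⁻⁴
  109–131 m: Δρ/Δz = 0.034/22 = 1.5 × 10⁻³ kg m⁻⁴
The largest gradient is in the 101–109 m interval — the pycnocline.

101–109 m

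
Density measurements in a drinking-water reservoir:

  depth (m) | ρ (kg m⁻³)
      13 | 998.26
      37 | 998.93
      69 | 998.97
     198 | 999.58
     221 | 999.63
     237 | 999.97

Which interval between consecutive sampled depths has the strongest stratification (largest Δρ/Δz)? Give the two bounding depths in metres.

13–37 m

Compute the density gradient over each adjacent pair:
  13–37 m: Δρ/Δz = 0.67/24 = 0.028 kg m⁻⁴
  37–69 m: Δρ/Δz = 0.04/32 = 1.3 × 10⁻³ kg m⁻⁴
  69–198 m: Δρ/Δz = 0.61/129 = 4.7 × 10⁻³ kg m⁻⁴
  198–221 m: Δρ/Δz = 0.05/23 = 2.2 × 10⁻³ kg m⁻⁴
  221–237 m: Δρ/Δz = 0.34/16 = 0.021 kg m⁻⁴
The largest gradient is in the 13–37 m interval — the pycnocline.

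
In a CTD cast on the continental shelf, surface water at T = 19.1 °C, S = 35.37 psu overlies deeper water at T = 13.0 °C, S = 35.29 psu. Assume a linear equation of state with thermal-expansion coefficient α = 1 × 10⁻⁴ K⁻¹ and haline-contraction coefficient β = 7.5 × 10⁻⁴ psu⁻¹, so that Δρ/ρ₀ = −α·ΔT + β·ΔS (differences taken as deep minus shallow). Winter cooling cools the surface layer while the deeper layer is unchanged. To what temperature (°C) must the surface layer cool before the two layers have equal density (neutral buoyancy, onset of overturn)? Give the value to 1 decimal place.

13.6 °C

Neutral buoyancy requires Δρ = 0, i.e. −α(T_deep − T_surf′) + β(S_deep − S_surf) = 0.
T_surf′ = T_deep − (β/α)·ΔS = 13.0 − (7.5 × 10⁻⁴/1 × 10⁻⁴)·(-0.08) = 13.600 °C.
Cooling required: 19.1 − (13.600) = 5.500 °C.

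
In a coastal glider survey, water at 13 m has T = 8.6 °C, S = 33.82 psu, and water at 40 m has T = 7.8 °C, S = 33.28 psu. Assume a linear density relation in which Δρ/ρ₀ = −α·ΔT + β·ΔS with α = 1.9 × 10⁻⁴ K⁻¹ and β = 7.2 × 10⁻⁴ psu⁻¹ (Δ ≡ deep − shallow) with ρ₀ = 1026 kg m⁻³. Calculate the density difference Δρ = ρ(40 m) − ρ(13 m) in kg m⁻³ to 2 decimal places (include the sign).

ΔT = -0.8 K, ΔS = -0.54 psu (deep − shallow).
Δρ/ρ₀ = −(1.9 × 10⁻⁴)(-0.8) + (7.2 × 10⁻⁴)(-0.54) = -2.368 × 10⁻⁴.
Δρ = 1026 × (-2.368 × 10⁻⁴) = -0.24 kg m⁻³.
Negative Δρ: lighter below, statically unstable.

-0.24 kg m⁻³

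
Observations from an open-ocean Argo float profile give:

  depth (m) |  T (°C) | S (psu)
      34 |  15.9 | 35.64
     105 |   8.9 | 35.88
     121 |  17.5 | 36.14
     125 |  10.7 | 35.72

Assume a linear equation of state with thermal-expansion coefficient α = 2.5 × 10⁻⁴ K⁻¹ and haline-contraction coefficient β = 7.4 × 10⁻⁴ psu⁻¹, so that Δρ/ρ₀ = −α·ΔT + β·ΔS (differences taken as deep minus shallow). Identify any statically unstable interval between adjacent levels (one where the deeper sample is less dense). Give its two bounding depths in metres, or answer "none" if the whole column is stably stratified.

105–121 m

Evaluate Δρ/ρ₀ = −αΔT + βΔS across each adjacent pair:
  34–105 m: −αΔT+βΔS = −(2.5 × 10⁻⁴)(-7.0)+(7.4 × 10⁻⁴)(+0.24) = 1.9 × 10⁻³ → stable
  105–121 m: −αΔT+βΔS = −(2.5 × 10⁻⁴)(+8.6)+(7.4 × 10⁻⁴)(+0.26) = -2.0 × 10⁻³ → UNSTABLE
  121–125 m: −αΔT+βΔS = −(2.5 × 10⁻⁴)(-6.8)+(7.4 × 10⁻⁴)(-0.42) = 1.4 × 10⁻³ → stable
The 105–121 m interval has Δρ < 0: lighter water underlies denser water.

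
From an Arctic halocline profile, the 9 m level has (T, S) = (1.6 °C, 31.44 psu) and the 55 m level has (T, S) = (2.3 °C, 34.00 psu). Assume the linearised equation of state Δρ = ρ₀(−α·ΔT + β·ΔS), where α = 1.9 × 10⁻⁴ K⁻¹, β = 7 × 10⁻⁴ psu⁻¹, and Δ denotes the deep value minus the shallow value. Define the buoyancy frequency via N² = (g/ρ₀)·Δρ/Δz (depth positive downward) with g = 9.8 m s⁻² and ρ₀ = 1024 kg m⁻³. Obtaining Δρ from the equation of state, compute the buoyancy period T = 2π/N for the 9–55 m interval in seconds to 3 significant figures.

334 s

ΔT = +0.7 K, ΔS = +2.56 psu (deep − shallow).
Δρ/ρ₀ = −αΔT + βΔS = -1.33 × 10⁻⁴ + 1.792 × 10⁻³ = 1.659 × 10⁻³, so Δρ ≈ 1.699 kg m⁻³.
N² = (g/ρ₀)·Δρ/Δz = g·(Δρ/ρ₀)/Δz = 9.8 × 1.659 × 10⁻³ / 46 = 3.5344 × 10⁻⁴ s⁻².
N = √(3.5344 × 10⁻⁴) = 0.018800 rad s⁻¹ → T = 2π/N = 334.21 s ≈ 334 s.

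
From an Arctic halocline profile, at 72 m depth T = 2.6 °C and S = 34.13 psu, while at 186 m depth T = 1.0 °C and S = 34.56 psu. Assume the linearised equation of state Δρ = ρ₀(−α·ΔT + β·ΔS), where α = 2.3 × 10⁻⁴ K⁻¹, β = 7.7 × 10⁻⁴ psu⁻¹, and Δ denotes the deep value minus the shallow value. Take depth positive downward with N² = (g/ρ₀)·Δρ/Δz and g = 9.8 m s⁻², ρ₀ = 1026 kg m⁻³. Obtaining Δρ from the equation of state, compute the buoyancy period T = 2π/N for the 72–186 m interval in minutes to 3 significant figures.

ΔT = -1.6 K, ΔS = +0.43 psu (deep − shallow).
Δρ/ρ₀ = −αΔT + βΔS = 3.68 × 10⁻⁴ + 3.311 × 10⁻⁴ = 6.991 × 10⁻⁴, so Δρ ≈ 0.7173 kg m⁻³.
N² = (g/ρ₀)·Δρ/Δz = g·(Δρ/ρ₀)/Δz = 9.8 × 6.991 × 10⁻⁴ / 114 = 6.0098 × 10⁻⁵ s⁻².
N = √(6.0098 × 10⁻⁵) = 7.7523 × 10⁻³ rad s⁻¹ → T = 2π/N = 810.49 s = 13.508 min ≈ 13.5 min.

13.5 min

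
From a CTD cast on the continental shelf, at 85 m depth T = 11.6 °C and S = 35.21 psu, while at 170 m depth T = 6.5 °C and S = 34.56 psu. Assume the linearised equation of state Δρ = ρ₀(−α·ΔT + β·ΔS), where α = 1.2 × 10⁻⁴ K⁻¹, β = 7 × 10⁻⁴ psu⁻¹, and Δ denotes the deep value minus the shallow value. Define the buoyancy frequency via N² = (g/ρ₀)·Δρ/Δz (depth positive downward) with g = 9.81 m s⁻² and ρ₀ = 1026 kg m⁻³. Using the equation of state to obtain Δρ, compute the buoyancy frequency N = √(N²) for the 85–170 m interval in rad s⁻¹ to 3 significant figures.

4.26 × 10⁻³ rad s⁻¹

ΔT = -5.1 K, ΔS = -0.65 psu (deep − shallow).
Δρ/ρ₀ = −αΔT + βΔS = 6.12 × 10⁻⁴ − 4.55 × 10⁻⁴ = 1.57 × 10⁻⁴, so Δρ ≈ 0.1611 kg m⁻³.
N² = (g/ρ₀)·Δρ/Δz = g·(Δρ/ρ₀)/Δz = 9.81 × 1.57 × 10⁻⁴ / 85 = 1.8120 × 10⁻⁵ s⁻².
N = √(1.8120 × 10⁻⁵) = 4.2568 × 10⁻³ rad s⁻¹ ≈ 4.26 × 10⁻³ rad s⁻¹.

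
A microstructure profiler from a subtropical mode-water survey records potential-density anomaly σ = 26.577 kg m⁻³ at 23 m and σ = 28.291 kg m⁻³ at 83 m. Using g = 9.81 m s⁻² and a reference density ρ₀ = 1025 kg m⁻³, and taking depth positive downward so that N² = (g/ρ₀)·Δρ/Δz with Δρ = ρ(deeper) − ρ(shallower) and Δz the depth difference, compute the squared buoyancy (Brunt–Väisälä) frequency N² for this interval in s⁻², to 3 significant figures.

Δρ = 1028.291 − 1026.577 = 1.714 kg m⁻³ over Δz = 83 − 23 = 60 m.
N² = (9.81/1025) × (1.714/60) = 2.7340 × 10⁻⁴ s⁻² ≈ 2.73 × 10⁻⁴ s⁻².

2.73 × 10⁻⁴ s⁻²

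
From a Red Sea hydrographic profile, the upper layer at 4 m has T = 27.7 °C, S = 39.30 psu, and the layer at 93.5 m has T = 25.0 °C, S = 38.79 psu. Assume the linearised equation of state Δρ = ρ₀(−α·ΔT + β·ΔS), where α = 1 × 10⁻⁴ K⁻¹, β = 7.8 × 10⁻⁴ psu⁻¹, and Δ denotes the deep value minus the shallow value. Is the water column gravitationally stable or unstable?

ΔT = 25.0 − 27.7 = -2.7 K and ΔS = 38.79 − 39.30 = -0.51 psu (deep − shallow).
−αΔT = 2.70 × 10⁻⁴; βΔS = -3.978 × 10⁻⁴; sum Δρ/ρ₀ = -1.278 × 10⁻⁴.
Δρ/ρ₀ < 0, so Δρ < 0: deeper water is lighter → statically unstable; the column would overturn.

unstable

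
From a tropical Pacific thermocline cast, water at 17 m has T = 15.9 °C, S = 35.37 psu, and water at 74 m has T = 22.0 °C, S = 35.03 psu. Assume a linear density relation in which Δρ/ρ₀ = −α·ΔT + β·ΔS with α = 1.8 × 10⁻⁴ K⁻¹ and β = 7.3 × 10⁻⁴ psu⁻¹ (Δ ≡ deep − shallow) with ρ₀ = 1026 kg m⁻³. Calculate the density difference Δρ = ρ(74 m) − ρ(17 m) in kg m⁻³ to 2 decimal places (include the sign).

-1.38 kg m⁻³

ΔT = +6.1 K, ΔS = -0.34 psu (deep − shallow).
Δρ/ρ₀ = −(1.8 × 10⁻⁴)(+6.1) + (7.3 × 10⁻⁴)(-0.34) = -1.3462 × 10⁻³.
Δρ = 1026 × (-1.3462 × 10⁻³) = -1.38 kg m⁻³.
Negative Δρ: lighter below, statically unstable.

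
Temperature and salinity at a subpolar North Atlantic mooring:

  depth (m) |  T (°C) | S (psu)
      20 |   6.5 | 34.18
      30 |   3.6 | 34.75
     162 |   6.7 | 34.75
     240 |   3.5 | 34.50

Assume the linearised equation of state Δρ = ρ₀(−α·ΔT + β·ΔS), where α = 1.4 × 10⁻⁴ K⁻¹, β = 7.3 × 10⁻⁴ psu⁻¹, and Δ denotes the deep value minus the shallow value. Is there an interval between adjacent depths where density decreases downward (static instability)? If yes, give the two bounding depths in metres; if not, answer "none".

Evaluate Δρ/ρ₀ = −αΔT + βΔS across each adjacent pair:
  20–30 m: −αΔT+βΔS = −(1.4 × 10⁻⁴)(-2.9)+(7.3 × 10⁻⁴)(+0.57) = 8.2 × 10⁻⁴ → stable
  30–162 m: −αΔT+βΔS = −(1.4 × 10⁻⁴)(+3.1)+(7.3 × 10⁻⁴)(+0.00) = -4.3 × 10⁻⁴ → UNSTABLE
  162–240 m: −αΔT+βΔS = −(1.4 × 10⁻⁴)(-3.2)+(7.3 × 10⁻⁴)(-0.25) = 2.7 × 10⁻⁴ → stable
The 30–162 m interval has Δρ < 0: lighter water underlies denser water.

30–162 m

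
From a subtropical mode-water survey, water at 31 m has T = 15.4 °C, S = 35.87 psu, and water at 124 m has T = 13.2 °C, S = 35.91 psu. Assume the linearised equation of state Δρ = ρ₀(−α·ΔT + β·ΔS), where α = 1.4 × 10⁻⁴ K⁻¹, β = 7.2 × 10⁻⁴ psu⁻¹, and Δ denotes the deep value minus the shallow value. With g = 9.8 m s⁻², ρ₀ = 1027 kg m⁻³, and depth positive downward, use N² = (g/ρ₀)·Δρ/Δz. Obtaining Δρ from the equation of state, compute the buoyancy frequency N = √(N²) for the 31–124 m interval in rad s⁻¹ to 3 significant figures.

5.96 × 10⁻³ rad s⁻¹

ΔT = -2.2 K, ΔS = +0.04 psu (deep − shallow).
Δρ/ρ₀ = −αΔT + βΔS = 3.08 × 10⁻⁴ + 2.88 × 10⁻⁵ = 3.368 × 10⁻⁴, so Δρ ≈ 0.3459 kg m⁻³.
N² = (g/ρ₀)·Δρ/Δz = g·(Δρ/ρ₀)/Δz = 9.8 × 3.368 × 10⁻⁴ / 93 = 3.5491 × 10⁻⁵ s⁻².
N = √(3.5491 × 10⁻⁵) = 5.9574 × 10⁻³ rad s⁻¹ ≈ 5.96 × 10⁻³ rad s⁻¹.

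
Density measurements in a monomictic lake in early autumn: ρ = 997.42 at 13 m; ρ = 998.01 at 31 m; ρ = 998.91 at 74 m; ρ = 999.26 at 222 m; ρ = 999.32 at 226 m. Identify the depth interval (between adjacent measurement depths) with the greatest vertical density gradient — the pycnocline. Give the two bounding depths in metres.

13–31 m

Compute the density gradient over each adjacent pair:
  13–31 m: Δρ/Δz = 0.59/18 = 0.033 kg m⁻⁴
  31–74 m: Δρ/Δz = 0.90/43 = 0.021 kg m⁻⁴
  74–222 m: Δρ/Δz = 0.35/148 = 2.4 × 10⁻³ kg m⁻⁴
  222–226 m: Δρ/Δz = 0.06/4 = 0.015 kg m⁻⁴
The largest gradient is in the 13–31 m interval — the pycnocline.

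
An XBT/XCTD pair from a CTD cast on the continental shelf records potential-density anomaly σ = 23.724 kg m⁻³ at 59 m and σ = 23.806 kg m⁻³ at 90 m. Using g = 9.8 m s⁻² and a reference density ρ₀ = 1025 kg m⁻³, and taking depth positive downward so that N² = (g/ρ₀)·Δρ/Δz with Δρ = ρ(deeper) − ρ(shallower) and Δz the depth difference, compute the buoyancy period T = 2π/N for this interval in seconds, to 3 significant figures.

1.25 × 10³ s

Δρ = 1023.806 − 1023.724 = 0.082 kg m⁻³ over Δz = 90 − 59 = 31 m.
N² = (9.8/1025) × (0.082/31) = 2.5290 × 10⁻⁵ s⁻².
N = √(2.5290 × 10⁻⁵) = 5.0289 × 10⁻³ rad s⁻¹, so T = 2π/N = 1.2494 × 10³ s ≈ 1.25 × 10³ s.
A positive N² confirms static stability across the interval.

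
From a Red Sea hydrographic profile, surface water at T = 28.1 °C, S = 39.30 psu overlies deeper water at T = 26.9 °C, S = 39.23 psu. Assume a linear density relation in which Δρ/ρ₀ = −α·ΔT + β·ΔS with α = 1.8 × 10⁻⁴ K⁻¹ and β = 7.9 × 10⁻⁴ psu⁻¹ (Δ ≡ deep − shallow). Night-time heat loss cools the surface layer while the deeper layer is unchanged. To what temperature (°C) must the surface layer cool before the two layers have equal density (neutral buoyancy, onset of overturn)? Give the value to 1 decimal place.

Neutral buoyancy requires Δρ = 0, i.e. −α(T_deep − T_surf′) + β(S_deep − S_surf) = 0.
T_surf′ = T_deep − (β/α)·ΔS = 26.9 − (7.9 × 10⁻⁴/1.8 × 10⁻⁴)·(-0.07) = 27.207 °C.
Cooling required: 28.1 − (27.207) = 0.893 °C.

27.2 °C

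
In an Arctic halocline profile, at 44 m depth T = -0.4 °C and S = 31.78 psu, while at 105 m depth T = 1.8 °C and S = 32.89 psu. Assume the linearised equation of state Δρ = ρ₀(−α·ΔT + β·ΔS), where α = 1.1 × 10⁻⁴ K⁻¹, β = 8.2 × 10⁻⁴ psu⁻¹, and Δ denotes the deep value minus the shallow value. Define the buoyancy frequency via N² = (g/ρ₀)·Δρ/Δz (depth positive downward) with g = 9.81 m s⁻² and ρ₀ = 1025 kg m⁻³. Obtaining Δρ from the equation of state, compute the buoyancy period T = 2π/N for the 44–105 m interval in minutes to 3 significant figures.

ΔT = +2.2 K, ΔS = +1.11 psu (deep − shallow).
Δρ/ρ₀ = −αΔT + βΔS = -2.42 × 10⁻⁴ + 9.102 × 10⁻⁴ = 6.682 × 10⁻⁴, so Δρ ≈ 0.6849 kg m⁻³.
N² = (g/ρ₀)·Δρ/Δz = g·(Δρ/ρ₀)/Δz = 9.81 × 6.682 × 10⁻⁴ / 61 = 1.0746 × 10⁻⁴ s⁻².
N = √(1.0746 × 10⁻⁴) = 0.010366 rad s⁻¹ → T = 2π/N = 606.13 s = 10.102 min ≈ 10.1 min.

10.1 min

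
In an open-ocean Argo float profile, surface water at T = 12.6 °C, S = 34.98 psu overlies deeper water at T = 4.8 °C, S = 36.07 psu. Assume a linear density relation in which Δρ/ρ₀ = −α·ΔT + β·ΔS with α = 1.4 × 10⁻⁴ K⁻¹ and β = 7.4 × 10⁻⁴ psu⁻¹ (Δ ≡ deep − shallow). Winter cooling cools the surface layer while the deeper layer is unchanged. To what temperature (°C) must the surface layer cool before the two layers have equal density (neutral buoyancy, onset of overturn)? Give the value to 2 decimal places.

Neutral buoyancy requires Δρ = 0, i.e. −α(T_deep − T_surf′) + β(S_deep − S_surf) = 0.
T_surf′ = T_deep − (β/α)·ΔS = 4.8 − (7.4 × 10⁻⁴/1.4 × 10⁻⁴)·(+1.09) = -0.9614 °C.
Cooling required: 12.6 − (-0.9614) = 13.5614 °C.

-0.96 °C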